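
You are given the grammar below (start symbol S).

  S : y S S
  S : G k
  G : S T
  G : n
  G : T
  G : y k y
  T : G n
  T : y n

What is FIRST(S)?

{ n, y }

S : y S S contributes {y}.
From S : G k: add FIRST(G) = { n, y }.
Union: FIRST(S) = { n, y }.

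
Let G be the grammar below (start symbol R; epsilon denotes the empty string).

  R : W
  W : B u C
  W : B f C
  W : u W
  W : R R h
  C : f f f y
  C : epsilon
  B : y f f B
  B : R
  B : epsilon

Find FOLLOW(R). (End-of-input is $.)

{ $, f, h, u, y }

R is the start symbol, so $ ∈ FOLLOW(R).
In W : R R h: add FIRST(R h) = { f, u, y }.
In W : R R h: add FIRST(h) = { h }.
In B : R: R is at the end, add FOLLOW(B) = { f, u }.
Union: FOLLOW(R) = { $, f, h, u, y }.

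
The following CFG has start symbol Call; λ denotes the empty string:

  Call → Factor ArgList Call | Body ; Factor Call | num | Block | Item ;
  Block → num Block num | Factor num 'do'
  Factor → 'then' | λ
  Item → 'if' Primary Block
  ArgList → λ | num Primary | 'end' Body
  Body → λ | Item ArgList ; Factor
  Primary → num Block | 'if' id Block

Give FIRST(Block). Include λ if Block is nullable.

{ 'then', num }

Block → num Block num contributes {num}.
From Block → Factor num 'do': Factor nullable, take FIRST(Factor) ∪ {num} = { 'then', num }.
Union: FIRST(Block) = { 'then', num }.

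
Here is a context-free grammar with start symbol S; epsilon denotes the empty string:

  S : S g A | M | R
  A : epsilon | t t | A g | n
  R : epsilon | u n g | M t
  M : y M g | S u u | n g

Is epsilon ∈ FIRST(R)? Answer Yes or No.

Yes

R has an epsilon-production, so R ⇒ epsilon.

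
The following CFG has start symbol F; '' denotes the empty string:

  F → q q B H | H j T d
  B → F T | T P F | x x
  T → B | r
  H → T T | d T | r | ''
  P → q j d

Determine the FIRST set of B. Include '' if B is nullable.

{ d, j, q, r, x }

From B → F T: add FIRST(F) = { d, j, q, r, x }.
From B → T P F: add FIRST(T) = { d, j, q, r, x }.
B → x x contributes {x}.
Union: FIRST(B) = { d, j, q, r, x }.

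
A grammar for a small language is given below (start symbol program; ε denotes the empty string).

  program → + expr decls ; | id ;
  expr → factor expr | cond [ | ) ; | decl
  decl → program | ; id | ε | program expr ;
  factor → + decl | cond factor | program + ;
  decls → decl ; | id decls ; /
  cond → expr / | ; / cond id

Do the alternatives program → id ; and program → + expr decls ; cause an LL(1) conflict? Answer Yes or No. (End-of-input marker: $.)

No

FIRST(id ;) = { id } and FIRST(+ expr decls ;) = { + }.
The FIRST sets are disjoint and neither alternative is nullable — no conflict.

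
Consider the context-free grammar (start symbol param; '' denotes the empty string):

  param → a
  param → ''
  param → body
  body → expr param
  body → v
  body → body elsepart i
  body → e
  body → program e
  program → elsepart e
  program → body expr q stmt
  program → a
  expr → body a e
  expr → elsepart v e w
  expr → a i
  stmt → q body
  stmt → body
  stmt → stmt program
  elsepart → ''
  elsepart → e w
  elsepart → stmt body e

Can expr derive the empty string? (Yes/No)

Nullable nonterminals: elsepart, param.
No production of expr has an RHS whose symbols are all nullable, so expr is not nullable.

No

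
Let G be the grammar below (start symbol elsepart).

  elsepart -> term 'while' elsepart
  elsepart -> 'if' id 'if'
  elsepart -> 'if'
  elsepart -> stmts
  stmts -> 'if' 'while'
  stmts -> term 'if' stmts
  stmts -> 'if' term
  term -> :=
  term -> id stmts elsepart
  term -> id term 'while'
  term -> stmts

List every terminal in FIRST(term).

{ 'if', :=, id }

term -> := contributes {:=}.
term -> id stmts elsepart contributes {id}.
term -> id term 'while' contributes {id}.
From term -> stmts: add FIRST(stmts) = { 'if', :=, id }.
Union: FIRST(term) = { 'if', :=, id }.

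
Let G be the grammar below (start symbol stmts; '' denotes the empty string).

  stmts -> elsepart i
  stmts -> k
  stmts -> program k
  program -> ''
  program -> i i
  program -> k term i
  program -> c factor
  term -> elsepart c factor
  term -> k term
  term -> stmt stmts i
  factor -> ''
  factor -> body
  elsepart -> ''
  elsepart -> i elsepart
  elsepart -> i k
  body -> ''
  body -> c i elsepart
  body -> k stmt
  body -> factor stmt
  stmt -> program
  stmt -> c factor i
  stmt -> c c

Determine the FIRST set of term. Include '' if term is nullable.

From term -> elsepart c factor: elsepart nullable, take FIRST(elsepart) ∪ {c} = { c, i }.
term -> k term contributes {k}.
From term -> stmt stmts i: stmt nullable, take FIRST(stmt) ∪ FIRST(stmts) = { c, i, k }.
Union: FIRST(term) = { c, i, k }.

{ c, i, k }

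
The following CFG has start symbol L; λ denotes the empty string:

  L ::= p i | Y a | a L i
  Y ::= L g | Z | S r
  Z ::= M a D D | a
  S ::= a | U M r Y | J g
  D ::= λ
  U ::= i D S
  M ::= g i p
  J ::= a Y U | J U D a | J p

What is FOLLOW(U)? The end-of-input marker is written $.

In S ::= U M r Y: add FIRST(M r Y) = { g }.
In J ::= a Y U: U is at the end, add FOLLOW(J) = { g, i, p }.
In J ::= J U D a: add FIRST(D a) = { a }.
Union: FOLLOW(U) = { a, g, i, p }.

{ a, g, i, p }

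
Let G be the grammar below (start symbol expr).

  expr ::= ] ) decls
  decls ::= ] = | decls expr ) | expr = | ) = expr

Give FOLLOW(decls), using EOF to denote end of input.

{ EOF, ), =, ] }

In expr ::= ] ) decls: decls is at the end, add FOLLOW(expr) = { EOF, ), =, ] }.
In decls ::= decls expr ): add FIRST(expr )) = { ] }.
Union: FOLLOW(decls) = { EOF, ), =, ] }.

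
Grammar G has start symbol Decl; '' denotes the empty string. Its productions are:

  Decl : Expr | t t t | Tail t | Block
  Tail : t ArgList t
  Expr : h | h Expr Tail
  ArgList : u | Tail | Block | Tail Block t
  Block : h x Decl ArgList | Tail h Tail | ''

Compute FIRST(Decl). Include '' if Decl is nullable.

{ h, t, '' }

From Decl : Expr: add FIRST(Expr) = { h }.
Decl : t t t contributes {t}.
From Decl : Tail t: add FIRST(Tail) = { t }.
From Decl : Block: add FIRST(Block) = { h, t, '' } (including '' since Block is nullable).
Union: FIRST(Decl) = { h, t, '' }.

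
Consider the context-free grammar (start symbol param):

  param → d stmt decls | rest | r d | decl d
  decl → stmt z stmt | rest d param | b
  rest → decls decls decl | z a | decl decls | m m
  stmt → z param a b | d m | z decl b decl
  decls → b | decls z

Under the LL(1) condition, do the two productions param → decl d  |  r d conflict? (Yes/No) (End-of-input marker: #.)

No

FIRST(decl d) = { b, d, m, z } and FIRST(r d) = { r }.
The FIRST sets are disjoint and neither alternative is nullable — no conflict.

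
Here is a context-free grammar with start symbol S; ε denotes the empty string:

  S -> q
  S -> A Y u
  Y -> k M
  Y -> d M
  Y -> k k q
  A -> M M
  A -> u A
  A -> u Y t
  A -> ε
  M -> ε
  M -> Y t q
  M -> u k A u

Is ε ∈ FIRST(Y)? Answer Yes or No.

No

Nullable nonterminals: A, M.
No production of Y has an RHS whose symbols are all nullable, so Y is not nullable.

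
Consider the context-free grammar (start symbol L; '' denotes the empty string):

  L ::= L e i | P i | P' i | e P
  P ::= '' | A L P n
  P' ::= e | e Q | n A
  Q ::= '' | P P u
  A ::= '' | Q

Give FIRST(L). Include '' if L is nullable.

{ e, i, n, u }

From L ::= L e i: add FIRST(L) = { e, i, n, u }.
From L ::= P i: P nullable, take FIRST(P) ∪ {i} = { e, i, n, u }.
From L ::= P' i: add FIRST(P') = { e, n }.
L ::= e P contributes {e}.
Union: FIRST(L) = { e, i, n, u }.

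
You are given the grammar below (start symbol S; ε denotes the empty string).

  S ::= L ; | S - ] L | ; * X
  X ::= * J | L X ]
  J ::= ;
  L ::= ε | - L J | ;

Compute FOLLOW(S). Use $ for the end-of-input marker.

S is the start symbol, so $ ∈ FOLLOW(S).
In S ::= S - ] L: add FIRST(- ] L) = { - }.
Union: FOLLOW(S) = { $, - }.

{ $, - }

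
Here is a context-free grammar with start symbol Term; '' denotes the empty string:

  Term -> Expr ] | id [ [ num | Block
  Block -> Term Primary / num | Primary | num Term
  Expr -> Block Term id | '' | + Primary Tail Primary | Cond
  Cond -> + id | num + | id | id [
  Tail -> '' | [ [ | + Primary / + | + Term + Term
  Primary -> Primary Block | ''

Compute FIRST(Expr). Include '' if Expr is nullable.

{ +, /, ], id, num, '' }

From Expr -> Block Term id: Block, Term nullable, take FIRST(Block) ∪ FIRST(Term) ∪ {id} = { +, /, ], id, num }.
Expr -> '' contributes ''.
Expr -> + Primary Tail Primary contributes {+}.
From Expr -> Cond: add FIRST(Cond) = { +, id, num }.
Union: FIRST(Expr) = { +, /, ], id, num, '' }.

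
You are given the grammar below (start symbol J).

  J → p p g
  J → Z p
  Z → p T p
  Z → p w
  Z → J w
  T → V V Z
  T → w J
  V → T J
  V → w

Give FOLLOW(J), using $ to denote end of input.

{ $, p, w }

J is the start symbol, so $ ∈ FOLLOW(J).
In Z → J w: add FIRST(w) = { w }.
In T → w J: J is at the end, add FOLLOW(T) = { p }.
In V → T J: J is at the end, add FOLLOW(V) = { p, w }.
Union: FOLLOW(J) = { $, p, w }.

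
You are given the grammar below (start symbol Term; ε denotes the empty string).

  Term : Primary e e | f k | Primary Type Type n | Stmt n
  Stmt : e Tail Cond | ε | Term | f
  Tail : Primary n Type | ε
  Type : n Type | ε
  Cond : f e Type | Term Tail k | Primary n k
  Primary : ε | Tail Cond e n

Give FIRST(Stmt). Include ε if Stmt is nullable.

{ e, f, n, ε }

Stmt : e Tail Cond contributes {e}.
Stmt : ε contributes ε.
From Stmt : Term: add FIRST(Term) = { e, f, n }.
Stmt : f contributes {f}.
Union: FIRST(Stmt) = { e, f, n, ε }.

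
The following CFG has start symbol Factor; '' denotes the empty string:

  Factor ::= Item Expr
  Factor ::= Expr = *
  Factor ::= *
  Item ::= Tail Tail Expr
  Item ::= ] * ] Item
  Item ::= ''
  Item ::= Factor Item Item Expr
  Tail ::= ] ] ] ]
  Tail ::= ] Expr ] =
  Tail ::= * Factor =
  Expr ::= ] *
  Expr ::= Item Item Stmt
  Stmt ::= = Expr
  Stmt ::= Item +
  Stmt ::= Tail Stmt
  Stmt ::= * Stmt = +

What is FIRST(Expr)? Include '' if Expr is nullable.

Expr ::= ] * contributes {]}.
From Expr ::= Item Item Stmt: Item, Item nullable, take FIRST(Item) ∪ FIRST(Item) ∪ FIRST(Stmt) = { *, +, =, ] }.
Union: FIRST(Expr) = { *, +, =, ] }.

{ *, +, =, ] }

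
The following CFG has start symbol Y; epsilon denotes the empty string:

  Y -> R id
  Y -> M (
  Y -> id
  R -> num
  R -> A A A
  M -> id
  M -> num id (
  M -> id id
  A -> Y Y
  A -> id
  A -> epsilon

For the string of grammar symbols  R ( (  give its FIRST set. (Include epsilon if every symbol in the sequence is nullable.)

{ (, id, num }

Add FIRST(R)\{epsilon} = { id, num }; R is nullable, continue.
( is a terminal; add {(} and stop.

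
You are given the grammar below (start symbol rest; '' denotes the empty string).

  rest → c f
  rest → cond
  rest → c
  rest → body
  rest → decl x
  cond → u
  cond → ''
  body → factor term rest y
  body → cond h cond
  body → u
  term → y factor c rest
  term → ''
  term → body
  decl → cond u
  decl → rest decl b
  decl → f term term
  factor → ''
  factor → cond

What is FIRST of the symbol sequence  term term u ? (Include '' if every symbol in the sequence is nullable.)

{ c, f, h, u, y }

Add FIRST(term)\{''} = { c, f, h, u, y }; term is nullable, continue.
Add FIRST(term)\{''} = { c, f, h, u, y }; term is nullable, continue.
u is a terminal; add {u} and stop.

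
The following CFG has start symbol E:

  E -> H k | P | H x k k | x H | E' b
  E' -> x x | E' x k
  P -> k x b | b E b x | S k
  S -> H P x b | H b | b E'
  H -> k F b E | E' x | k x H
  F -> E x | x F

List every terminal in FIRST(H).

H -> k F b E contributes {k}.
From H -> E' x: add FIRST(E') = { x }.
H -> k x H contributes {k}.
Union: FIRST(H) = { k, x }.

{ k, x }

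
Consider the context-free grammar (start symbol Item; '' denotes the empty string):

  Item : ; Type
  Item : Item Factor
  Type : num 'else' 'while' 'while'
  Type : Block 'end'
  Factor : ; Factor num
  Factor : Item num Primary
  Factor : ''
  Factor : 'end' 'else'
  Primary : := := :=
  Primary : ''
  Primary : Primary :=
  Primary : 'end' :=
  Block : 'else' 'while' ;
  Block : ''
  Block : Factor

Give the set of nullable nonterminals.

{ Block, Factor, Primary }

Directly nullable (have an ''-production): Factor, Primary, Block.
No other nonterminal has a production whose RHS symbols are all nullable.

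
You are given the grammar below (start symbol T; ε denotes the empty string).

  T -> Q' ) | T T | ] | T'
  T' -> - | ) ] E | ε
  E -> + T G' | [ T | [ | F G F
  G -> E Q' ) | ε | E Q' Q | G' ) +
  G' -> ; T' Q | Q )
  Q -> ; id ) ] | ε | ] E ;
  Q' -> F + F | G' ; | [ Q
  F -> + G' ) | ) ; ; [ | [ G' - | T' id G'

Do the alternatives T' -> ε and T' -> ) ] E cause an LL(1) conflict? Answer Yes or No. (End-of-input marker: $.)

FIRST(ε) = { ε } and FIRST() ] E) = { ) }.
The first alternative is nullable and FOLLOW(T') = { $, ), +, -, ;, [, ], id } shares ) with FIRST of the second — conflict.

Yes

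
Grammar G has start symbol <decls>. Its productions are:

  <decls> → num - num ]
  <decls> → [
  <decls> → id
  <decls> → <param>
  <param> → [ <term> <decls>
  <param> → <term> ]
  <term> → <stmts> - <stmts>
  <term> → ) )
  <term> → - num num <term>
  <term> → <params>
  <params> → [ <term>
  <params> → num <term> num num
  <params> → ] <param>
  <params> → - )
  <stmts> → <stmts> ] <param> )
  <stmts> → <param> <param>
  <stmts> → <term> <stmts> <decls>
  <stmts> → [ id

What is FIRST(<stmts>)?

From <stmts> → <stmts> ] <param> ): add FIRST(<stmts>) = { ), -, [, ], num }.
From <stmts> → <param> <param>: add FIRST(<param>) = { ), -, [, ], num }.
From <stmts> → <term> <stmts> <decls>: add FIRST(<term>) = { ), -, [, ], num }.
<stmts> → [ id contributes {[}.
Union: FIRST(<stmts>) = { ), -, [, ], num }.

{ ), -, [, ], num }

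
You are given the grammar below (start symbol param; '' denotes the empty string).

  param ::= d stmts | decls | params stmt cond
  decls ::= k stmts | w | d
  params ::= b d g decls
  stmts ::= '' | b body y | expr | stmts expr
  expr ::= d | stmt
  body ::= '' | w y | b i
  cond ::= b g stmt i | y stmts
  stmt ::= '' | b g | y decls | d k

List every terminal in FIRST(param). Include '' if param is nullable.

param ::= d stmts contributes {d}.
From param ::= decls: add FIRST(decls) = { d, k, w }.
From param ::= params stmt cond: add FIRST(params) = { b }.
Union: FIRST(param) = { b, d, k, w }.

{ b, d, k, w }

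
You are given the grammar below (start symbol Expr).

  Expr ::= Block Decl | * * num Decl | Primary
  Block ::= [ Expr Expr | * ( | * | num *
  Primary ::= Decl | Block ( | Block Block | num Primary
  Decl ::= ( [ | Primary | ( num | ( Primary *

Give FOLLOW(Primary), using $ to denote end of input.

In Expr ::= Primary: Primary is at the end, add FOLLOW(Expr) = { $, (, *, [, num }.
In Primary ::= num Primary: Primary is at the end, add FOLLOW(Primary) = { $, (, *, [, num }.
In Decl ::= Primary: Primary is at the end, add FOLLOW(Decl) = { $, (, *, [, num }.
In Decl ::= ( Primary *: add FIRST(*) = { * }.
Union: FOLLOW(Primary) = { $, (, *, [, num }.

{ $, (, *, [, num }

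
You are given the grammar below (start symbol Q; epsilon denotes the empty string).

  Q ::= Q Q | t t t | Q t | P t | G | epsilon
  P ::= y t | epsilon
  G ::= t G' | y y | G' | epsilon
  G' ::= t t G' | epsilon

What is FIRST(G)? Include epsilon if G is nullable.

{ t, y, epsilon }

G ::= t G' contributes {t}.
G ::= y y contributes {y}.
From G ::= G': add FIRST(G') = { t, epsilon } (including epsilon since G' is nullable).
G ::= epsilon contributes epsilon.
Union: FIRST(G) = { t, y, epsilon }.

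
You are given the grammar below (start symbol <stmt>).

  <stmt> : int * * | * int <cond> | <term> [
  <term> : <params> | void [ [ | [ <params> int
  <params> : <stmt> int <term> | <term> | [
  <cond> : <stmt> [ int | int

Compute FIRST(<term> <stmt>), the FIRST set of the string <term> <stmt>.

{ *, [, int, void }

Add FIRST(<term>) = { *, [, int, void }; <term> is not nullable, stop.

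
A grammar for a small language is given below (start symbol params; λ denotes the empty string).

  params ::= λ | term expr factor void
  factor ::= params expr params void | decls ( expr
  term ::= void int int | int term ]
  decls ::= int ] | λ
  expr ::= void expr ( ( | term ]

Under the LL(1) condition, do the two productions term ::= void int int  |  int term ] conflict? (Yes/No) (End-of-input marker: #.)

FIRST(void int int) = { void } and FIRST(int term ]) = { int }.
The FIRST sets are disjoint and neither alternative is nullable — no conflict.

No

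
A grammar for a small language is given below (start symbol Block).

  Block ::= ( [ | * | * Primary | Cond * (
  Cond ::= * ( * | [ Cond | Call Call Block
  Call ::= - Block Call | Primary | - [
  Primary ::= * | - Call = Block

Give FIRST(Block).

Block ::= ( [ contributes {(}.
Block ::= * contributes {*}.
Block ::= * Primary contributes {*}.
From Block ::= Cond * (: add FIRST(Cond) = { *, -, [ }.
Union: FIRST(Block) = { (, *, -, [ }.

{ (, *, -, [ }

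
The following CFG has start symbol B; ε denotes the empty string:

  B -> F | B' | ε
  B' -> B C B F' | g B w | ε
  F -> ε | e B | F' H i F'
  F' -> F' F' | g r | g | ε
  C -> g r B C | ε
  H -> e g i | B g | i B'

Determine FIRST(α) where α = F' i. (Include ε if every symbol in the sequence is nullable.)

Add FIRST(F')\{ε} = { g }; F' is nullable, continue.
i is a terminal; add {i} and stop.

{ g, i }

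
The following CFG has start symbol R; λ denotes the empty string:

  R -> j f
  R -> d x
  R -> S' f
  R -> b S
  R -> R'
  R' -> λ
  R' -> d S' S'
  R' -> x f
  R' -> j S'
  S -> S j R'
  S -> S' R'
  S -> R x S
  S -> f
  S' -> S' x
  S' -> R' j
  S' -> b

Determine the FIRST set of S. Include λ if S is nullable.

From S -> S j R': add FIRST(S) = { b, d, f, j, x }.
From S -> S' R': add FIRST(S') = { b, d, j, x }.
From S -> R x S: R nullable, take FIRST(R) ∪ {x} = { b, d, j, x }.
S -> f contributes {f}.
Union: FIRST(S) = { b, d, f, j, x }.

{ b, d, f, j, x }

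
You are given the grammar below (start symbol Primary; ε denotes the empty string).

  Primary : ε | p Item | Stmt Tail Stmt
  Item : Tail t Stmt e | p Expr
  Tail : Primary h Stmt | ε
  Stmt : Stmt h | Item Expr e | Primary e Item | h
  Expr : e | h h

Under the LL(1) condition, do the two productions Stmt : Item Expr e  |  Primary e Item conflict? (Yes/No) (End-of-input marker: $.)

FIRST(Item Expr e) = { e, h, p, t } and FIRST(Primary e Item) = { e, h, p, t }.
Both contain e, so the two alternatives are not disjoint — LL(1) conflict.

Yes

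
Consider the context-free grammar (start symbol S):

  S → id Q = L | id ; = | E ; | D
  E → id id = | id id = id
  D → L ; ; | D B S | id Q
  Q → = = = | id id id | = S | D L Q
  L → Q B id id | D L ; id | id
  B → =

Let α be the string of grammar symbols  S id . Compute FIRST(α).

{ =, id }

Add FIRST(S) = { =, id }; S is not nullable, stop.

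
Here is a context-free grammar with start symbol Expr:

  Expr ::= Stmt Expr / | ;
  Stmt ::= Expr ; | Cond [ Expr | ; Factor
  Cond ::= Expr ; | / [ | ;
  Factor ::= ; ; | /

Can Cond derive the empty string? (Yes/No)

No nonterminal in this grammar is nullable.
No production of Cond has an RHS whose symbols are all nullable, so Cond is not nullable.

No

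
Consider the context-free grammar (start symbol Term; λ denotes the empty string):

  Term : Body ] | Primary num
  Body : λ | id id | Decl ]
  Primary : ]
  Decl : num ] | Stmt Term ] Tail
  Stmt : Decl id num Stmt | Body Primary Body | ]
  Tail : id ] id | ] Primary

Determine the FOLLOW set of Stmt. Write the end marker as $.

In Decl : Stmt Term ] Tail: add FIRST(Term ] Tail) = { ], id, num }.
In Stmt : Decl id num Stmt: Stmt is at the end, add FOLLOW(Stmt) = { ], id, num }.
Union: FOLLOW(Stmt) = { ], id, num }.

{ ], id, num }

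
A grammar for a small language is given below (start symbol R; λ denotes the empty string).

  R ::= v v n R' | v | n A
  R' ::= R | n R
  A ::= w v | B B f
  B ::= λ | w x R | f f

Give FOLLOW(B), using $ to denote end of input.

In A ::= B B f: add FIRST(B f) = { f, w }.
In A ::= B B f: add FIRST(f) = { f }.
Union: FOLLOW(B) = { f, w }.

{ f, w }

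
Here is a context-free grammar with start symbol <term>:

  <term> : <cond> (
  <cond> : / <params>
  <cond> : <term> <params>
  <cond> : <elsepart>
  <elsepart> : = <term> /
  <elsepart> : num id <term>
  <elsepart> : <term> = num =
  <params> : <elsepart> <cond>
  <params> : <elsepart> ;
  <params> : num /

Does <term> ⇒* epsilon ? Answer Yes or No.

No

No nonterminal in this grammar is nullable.
No production of <term> has an RHS whose symbols are all nullable, so <term> is not nullable.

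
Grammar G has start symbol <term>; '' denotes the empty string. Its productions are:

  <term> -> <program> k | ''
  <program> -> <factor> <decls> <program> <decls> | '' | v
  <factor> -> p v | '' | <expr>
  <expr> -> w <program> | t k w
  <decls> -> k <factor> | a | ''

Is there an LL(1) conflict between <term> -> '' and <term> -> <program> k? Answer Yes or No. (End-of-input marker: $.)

FIRST('') = { '' } and FIRST(<program> k) = { a, k, p, t, v, w }.
The first is nullable but FOLLOW(<term>) = { $ } is disjoint from FIRST of the second.

No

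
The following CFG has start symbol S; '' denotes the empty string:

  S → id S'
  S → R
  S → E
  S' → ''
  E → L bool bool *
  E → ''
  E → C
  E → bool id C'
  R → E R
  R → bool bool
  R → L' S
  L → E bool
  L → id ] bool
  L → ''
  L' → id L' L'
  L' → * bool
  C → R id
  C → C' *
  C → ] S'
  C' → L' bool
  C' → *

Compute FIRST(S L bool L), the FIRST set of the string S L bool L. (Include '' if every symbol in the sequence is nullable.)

{ *, ], bool, id }

Add FIRST(S)\{''} = { *, ], bool, id }; S is nullable, continue.
Add FIRST(L)\{''} = { *, ], bool, id }; L is nullable, continue.
bool is a terminal; add {bool} and stop.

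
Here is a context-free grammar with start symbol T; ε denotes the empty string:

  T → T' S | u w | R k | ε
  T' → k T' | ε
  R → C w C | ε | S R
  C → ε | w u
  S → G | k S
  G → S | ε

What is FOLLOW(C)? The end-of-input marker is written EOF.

In R → C w C: add FIRST(w C) = { w }.
In R → C w C: C is at the end, add FOLLOW(R) = { k }.
Union: FOLLOW(C) = { k, w }.

{ k, w }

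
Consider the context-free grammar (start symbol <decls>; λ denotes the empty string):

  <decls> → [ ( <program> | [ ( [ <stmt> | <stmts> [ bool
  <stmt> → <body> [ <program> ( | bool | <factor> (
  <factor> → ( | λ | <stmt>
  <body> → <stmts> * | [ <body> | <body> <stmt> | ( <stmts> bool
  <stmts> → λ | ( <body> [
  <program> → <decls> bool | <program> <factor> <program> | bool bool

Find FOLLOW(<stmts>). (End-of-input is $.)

{ *, [, bool }

In <decls> → <stmts> [ bool: add FIRST([ bool) = { [ }.
In <body> → <stmts> *: add FIRST(*) = { * }.
In <body> → ( <stmts> bool: add FIRST(bool) = { bool }.
Union: FOLLOW(<stmts>) = { *, [, bool }.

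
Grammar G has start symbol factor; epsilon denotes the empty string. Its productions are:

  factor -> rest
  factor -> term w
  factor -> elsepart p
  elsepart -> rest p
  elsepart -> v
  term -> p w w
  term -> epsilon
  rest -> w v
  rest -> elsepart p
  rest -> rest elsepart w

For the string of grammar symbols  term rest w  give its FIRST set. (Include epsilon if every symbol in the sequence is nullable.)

{ p, v, w }

Add FIRST(term)\{epsilon} = { p }; term is nullable, continue.
Add FIRST(rest) = { v, w }; rest is not nullable, stop.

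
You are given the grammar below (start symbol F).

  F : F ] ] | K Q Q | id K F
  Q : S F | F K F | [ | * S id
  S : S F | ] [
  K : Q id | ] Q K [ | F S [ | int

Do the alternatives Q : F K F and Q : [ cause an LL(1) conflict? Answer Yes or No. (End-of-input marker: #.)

Yes

FIRST(F K F) = { *, [, ], id, int } and FIRST([) = { [ }.
Both contain [, so the two alternatives are not disjoint — LL(1) conflict.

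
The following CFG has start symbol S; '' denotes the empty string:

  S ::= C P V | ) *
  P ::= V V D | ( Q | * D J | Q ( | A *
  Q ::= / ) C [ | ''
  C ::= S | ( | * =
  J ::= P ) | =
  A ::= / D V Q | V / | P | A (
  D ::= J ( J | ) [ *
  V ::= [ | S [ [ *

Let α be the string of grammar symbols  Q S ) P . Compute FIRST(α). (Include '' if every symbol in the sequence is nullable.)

{ (, ), *, / }

Add FIRST(Q)\{''} = { / }; Q is nullable, continue.
Add FIRST(S) = { (, ), * }; S is not nullable, stop.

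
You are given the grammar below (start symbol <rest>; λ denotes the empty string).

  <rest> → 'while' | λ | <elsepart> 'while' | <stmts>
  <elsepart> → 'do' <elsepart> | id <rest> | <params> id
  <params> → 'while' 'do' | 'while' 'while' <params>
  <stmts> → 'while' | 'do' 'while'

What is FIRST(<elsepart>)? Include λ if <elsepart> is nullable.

{ 'do', 'while', id }

<elsepart> → 'do' <elsepart> contributes {'do'}.
<elsepart> → id <rest> contributes {id}.
From <elsepart> → <params> id: add FIRST(<params>) = { 'while' }.
Union: FIRST(<elsepart>) = { 'do', 'while', id }.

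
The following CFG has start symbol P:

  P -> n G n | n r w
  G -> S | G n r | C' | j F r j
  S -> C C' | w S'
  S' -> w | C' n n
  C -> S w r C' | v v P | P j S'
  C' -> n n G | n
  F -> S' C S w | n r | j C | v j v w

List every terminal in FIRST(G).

From G -> S: add FIRST(S) = { n, v, w }.
From G -> G n r: add FIRST(G) = { j, n, v, w }.
From G -> C': add FIRST(C') = { n }.
G -> j F r j contributes {j}.
Union: FIRST(G) = { j, n, v, w }.

{ j, n, v, w }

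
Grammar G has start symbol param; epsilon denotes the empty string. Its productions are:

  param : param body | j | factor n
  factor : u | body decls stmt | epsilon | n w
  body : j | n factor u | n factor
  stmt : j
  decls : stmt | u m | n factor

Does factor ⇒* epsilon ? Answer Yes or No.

factor has an epsilon-production, so factor ⇒ epsilon.

Yes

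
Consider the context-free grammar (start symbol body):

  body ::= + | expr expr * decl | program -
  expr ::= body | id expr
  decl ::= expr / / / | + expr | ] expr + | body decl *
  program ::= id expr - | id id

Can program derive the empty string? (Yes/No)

No

No nonterminal in this grammar is nullable.
No production of program has an RHS whose symbols are all nullable, so program is not nullable.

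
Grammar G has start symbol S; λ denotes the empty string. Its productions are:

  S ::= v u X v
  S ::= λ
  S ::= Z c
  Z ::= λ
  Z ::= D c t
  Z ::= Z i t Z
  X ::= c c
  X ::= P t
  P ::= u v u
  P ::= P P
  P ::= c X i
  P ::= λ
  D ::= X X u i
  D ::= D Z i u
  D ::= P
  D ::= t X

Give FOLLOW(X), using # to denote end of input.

In S ::= v u X v: add FIRST(v) = { v }.
In P ::= c X i: add FIRST(i) = { i }.
In D ::= X X u i: add FIRST(X u i) = { c, t, u }.
In D ::= X X u i: add FIRST(u i) = { u }.
In D ::= t X: X is at the end, add FOLLOW(D) = { c, i, t, u }.
Union: FOLLOW(X) = { c, i, t, u, v }.

{ c, i, t, u, v }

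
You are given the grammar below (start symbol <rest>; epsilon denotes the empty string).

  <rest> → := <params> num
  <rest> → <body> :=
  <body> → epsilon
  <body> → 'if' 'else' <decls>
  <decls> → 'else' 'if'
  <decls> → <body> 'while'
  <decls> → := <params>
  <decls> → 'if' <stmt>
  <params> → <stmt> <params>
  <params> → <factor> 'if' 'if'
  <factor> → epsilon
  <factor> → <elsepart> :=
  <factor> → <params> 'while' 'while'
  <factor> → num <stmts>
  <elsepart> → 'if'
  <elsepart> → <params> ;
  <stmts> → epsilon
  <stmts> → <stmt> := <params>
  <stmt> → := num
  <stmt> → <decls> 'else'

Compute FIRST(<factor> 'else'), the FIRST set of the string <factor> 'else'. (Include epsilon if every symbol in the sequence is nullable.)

Add FIRST(<factor>)\{epsilon} = { 'else', 'if', 'while', :=, num }; <factor> is nullable, continue.
'else' is a terminal; add {'else'} and stop.

{ 'else', 'if', 'while', :=, num }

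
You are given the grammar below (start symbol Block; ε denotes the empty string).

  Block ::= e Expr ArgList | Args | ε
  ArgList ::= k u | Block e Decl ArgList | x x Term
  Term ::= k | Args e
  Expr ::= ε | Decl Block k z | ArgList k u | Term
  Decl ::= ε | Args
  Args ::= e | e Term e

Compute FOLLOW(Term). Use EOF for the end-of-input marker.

In ArgList ::= x x Term: Term is at the end, add FOLLOW(ArgList) = { EOF, e, k }.
In Expr ::= Term: Term is at the end, add FOLLOW(Expr) = { e, k, x }.
In Args ::= e Term e: add FIRST(e) = { e }.
Union: FOLLOW(Term) = { EOF, e, k, x }.

{ EOF, e, k, x }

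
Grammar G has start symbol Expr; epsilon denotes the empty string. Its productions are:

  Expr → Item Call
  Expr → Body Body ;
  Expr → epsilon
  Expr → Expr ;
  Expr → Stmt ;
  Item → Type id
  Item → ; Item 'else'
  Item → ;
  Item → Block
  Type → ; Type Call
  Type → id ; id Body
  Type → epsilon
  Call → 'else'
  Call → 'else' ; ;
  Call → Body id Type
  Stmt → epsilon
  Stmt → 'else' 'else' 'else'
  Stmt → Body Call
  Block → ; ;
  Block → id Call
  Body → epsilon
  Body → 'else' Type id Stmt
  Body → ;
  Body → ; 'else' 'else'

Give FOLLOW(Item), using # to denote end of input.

{ 'else', ;, id }

In Expr → Item Call: add FIRST(Call) = { 'else', ;, id }.
In Item → ; Item 'else': add FIRST('else') = { 'else' }.
Union: FOLLOW(Item) = { 'else', ;, id }.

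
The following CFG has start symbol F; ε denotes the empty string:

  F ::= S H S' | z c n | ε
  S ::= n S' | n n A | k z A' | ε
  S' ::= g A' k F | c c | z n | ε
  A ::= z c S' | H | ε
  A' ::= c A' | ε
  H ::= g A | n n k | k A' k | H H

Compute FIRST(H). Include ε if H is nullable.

H ::= g A contributes {g}.
H ::= n n k contributes {n}.
H ::= k A' k contributes {k}.
From H ::= H H: add FIRST(H) = { g, k, n }.
Union: FIRST(H) = { g, k, n }.

{ g, k, n }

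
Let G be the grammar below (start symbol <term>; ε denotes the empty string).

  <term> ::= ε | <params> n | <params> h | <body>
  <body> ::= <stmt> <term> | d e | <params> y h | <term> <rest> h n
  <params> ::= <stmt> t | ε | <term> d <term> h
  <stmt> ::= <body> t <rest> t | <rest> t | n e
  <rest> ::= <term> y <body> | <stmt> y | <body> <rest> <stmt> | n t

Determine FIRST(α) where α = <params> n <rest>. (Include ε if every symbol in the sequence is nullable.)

{ d, h, n, y }

Add FIRST(<params>)\{ε} = { d, h, n, y }; <params> is nullable, continue.
n is a terminal; add {n} and stop.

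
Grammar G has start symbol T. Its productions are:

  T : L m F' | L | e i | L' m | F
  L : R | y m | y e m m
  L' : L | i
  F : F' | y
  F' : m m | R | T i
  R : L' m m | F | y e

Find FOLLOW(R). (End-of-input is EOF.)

{ EOF, i, m }

In L : R: R is at the end, add FOLLOW(L) = { EOF, i, m }.
In F' : R: R is at the end, add FOLLOW(F') = { EOF, i, m }.
Union: FOLLOW(R) = { EOF, i, m }.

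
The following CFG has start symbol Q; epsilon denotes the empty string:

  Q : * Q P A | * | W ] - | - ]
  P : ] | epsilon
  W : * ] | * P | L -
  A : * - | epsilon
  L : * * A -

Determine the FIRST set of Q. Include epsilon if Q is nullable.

Q : * Q P A contributes {*}.
Q : * contributes {*}.
From Q : W ] -: add FIRST(W) = { * }.
Q : - ] contributes {-}.
Union: FIRST(Q) = { *, - }.

{ *, - }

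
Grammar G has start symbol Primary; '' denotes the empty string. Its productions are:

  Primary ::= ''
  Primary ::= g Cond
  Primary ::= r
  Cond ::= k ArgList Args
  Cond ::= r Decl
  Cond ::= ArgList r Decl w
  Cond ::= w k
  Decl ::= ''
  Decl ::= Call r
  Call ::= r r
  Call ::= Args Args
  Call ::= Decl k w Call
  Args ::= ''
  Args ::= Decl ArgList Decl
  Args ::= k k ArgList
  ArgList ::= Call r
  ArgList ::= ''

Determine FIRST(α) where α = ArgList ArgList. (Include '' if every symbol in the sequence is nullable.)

Add FIRST(ArgList)\{''} = { k, r }; ArgList is nullable, continue.
Add FIRST(ArgList)\{''} = { k, r }; ArgList is nullable, continue.
Every symbol is nullable, so include ''.

{ k, r, '' }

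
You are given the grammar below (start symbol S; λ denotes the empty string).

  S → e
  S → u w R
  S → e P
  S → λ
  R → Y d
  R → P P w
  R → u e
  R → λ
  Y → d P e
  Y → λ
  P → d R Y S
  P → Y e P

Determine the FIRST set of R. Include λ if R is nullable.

From R → Y d: Y nullable, take FIRST(Y) ∪ {d} = { d }.
From R → P P w: add FIRST(P) = { d, e }.
R → u e contributes {u}.
R → λ contributes λ.
Union: FIRST(R) = { d, e, u, λ }.

{ d, e, u, λ }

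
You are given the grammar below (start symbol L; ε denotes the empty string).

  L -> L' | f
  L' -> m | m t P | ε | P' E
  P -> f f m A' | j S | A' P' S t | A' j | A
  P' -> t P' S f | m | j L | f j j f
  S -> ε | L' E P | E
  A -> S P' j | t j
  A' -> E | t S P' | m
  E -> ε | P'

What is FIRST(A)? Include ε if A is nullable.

{ f, j, m, t }

From A -> S P' j: S nullable, take FIRST(S) ∪ FIRST(P') = { f, j, m, t }.
A -> t j contributes {t}.
Union: FIRST(A) = { f, j, m, t }.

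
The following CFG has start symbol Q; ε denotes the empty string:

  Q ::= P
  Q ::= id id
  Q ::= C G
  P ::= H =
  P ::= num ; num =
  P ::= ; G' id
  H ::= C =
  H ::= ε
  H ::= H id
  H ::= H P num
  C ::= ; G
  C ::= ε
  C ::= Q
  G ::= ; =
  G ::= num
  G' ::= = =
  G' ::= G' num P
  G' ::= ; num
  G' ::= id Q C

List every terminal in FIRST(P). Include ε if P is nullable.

{ ;, =, id, num }

From P ::= H =: H nullable, take FIRST(H) ∪ {=} = { ;, =, id, num }.
P ::= num ; num = contributes {num}.
P ::= ; G' id contributes {;}.
Union: FIRST(P) = { ;, =, id, num }.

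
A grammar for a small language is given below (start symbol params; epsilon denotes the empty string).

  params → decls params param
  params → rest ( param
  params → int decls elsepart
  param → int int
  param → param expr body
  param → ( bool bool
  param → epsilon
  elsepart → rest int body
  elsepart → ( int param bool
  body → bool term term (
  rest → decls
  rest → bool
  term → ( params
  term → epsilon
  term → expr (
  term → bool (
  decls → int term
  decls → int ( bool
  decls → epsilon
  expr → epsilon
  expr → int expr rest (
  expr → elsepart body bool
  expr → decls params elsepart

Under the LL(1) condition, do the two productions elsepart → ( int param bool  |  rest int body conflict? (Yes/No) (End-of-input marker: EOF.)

No

FIRST(( int param bool) = { ( } and FIRST(rest int body) = { bool, int }.
The FIRST sets are disjoint and neither alternative is nullable — no conflict.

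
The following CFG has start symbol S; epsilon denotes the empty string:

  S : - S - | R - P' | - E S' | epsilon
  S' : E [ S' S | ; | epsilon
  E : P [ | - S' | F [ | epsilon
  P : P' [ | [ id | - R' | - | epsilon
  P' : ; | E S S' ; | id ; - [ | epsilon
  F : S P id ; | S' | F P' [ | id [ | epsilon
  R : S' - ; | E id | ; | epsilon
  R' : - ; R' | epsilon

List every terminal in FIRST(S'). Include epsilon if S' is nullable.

From S' : E [ S' S: E nullable, take FIRST(E) ∪ {[} = { -, ;, [, id }.
S' : ; contributes {;}.
S' : epsilon contributes epsilon.
Union: FIRST(S') = { -, ;, [, id, epsilon }.

{ -, ;, [, id, epsilon }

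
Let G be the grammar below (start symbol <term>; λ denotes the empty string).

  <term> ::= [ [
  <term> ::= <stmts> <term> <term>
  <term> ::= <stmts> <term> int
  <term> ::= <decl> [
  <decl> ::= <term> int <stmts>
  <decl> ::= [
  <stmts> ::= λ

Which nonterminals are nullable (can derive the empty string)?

{ <stmts> }

Directly nullable (have an λ-production): <stmts>.
No other nonterminal has a production whose RHS symbols are all nullable.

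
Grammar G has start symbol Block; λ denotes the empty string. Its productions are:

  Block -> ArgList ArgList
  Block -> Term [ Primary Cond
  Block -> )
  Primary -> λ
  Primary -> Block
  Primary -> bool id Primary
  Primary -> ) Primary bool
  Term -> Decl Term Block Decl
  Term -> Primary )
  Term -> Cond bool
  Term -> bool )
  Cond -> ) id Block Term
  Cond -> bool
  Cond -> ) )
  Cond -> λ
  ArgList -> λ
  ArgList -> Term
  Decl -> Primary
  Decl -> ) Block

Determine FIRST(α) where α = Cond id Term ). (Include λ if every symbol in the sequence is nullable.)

{ ), bool, id }

Add FIRST(Cond)\{λ} = { ), bool }; Cond is nullable, continue.
id is a terminal; add {id} and stop.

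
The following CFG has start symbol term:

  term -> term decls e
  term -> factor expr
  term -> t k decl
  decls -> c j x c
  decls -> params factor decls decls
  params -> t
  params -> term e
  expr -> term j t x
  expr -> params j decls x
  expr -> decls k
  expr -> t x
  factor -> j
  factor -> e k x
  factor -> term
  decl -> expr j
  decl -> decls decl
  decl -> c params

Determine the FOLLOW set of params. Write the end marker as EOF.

In decls -> params factor decls decls: add FIRST(factor decls decls) = { e, j, t }.
In expr -> params j decls x: add FIRST(j decls x) = { j }.
In decl -> c params: params is at the end, add FOLLOW(decl) = { EOF, c, e, j, t }.
Union: FOLLOW(params) = { EOF, c, e, j, t }.

{ EOF, c, e, j, t }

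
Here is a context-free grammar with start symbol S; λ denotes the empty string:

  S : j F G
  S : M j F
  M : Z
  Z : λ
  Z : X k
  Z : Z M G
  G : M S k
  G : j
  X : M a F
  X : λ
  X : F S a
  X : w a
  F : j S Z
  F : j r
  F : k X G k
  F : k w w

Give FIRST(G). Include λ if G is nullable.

From G : M S k: M nullable, take FIRST(M) ∪ FIRST(S) = { a, j, k, w }.
G : j contributes {j}.
Union: FIRST(G) = { a, j, k, w }.

{ a, j, k, w }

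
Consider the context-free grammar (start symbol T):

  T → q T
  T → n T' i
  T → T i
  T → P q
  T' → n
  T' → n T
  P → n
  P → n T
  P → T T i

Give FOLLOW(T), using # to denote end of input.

{ #, i, n, q }

T is the start symbol, so # ∈ FOLLOW(T).
In T → q T: T is at the end, add FOLLOW(T) = { #, i, n, q }.
In T → T i: add FIRST(i) = { i }.
In T' → n T: T is at the end, add FOLLOW(T') = { i }.
In P → n T: T is at the end, add FOLLOW(P) = { q }.
In P → T T i: add FIRST(T i) = { n, q }.
In P → T T i: add FIRST(i) = { i }.
Union: FOLLOW(T) = { #, i, n, q }.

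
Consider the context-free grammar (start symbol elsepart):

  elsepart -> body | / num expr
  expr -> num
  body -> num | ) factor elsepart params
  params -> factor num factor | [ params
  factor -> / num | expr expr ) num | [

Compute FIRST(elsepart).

{ ), /, num }

From elsepart -> body: add FIRST(body) = { ), num }.
elsepart -> / num expr contributes {/}.
Union: FIRST(elsepart) = { ), /, num }.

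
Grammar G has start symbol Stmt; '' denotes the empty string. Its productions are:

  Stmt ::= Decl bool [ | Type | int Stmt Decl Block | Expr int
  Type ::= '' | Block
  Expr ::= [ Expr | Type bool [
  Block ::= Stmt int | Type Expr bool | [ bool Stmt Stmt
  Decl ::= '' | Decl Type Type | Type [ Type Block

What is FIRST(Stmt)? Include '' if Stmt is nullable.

{ [, bool, int, '' }

From Stmt ::= Decl bool [: Decl nullable, take FIRST(Decl) ∪ {bool} = { [, bool, int }.
From Stmt ::= Type: add FIRST(Type) = { [, bool, int, '' } (including '' since Type is nullable).
Stmt ::= int Stmt Decl Block contributes {int}.
From Stmt ::= Expr int: add FIRST(Expr) = { [, bool, int }.
Union: FIRST(Stmt) = { [, bool, int, '' }.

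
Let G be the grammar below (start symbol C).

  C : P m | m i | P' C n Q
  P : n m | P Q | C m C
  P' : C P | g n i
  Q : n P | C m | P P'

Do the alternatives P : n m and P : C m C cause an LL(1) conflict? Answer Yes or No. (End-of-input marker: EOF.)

FIRST(n m) = { n } and FIRST(C m C) = { g, m, n }.
Both contain n, so the two alternatives are not disjoint — LL(1) conflict.

Yes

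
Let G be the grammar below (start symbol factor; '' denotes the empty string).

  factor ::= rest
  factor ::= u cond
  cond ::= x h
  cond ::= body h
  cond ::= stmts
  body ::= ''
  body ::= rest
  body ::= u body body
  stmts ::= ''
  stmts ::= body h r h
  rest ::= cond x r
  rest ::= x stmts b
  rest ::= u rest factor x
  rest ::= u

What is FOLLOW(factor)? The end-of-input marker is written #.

factor is the start symbol, so # ∈ FOLLOW(factor).
In rest ::= u rest factor x: add FIRST(x) = { x }.
Union: FOLLOW(factor) = { #, x }.

{ #, x }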